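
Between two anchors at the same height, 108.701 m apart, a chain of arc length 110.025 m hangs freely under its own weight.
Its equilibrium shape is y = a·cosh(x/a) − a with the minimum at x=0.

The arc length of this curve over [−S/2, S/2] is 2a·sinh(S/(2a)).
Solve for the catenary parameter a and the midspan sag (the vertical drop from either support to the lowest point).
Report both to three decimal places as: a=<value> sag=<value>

seed: a₀ = √(S³/(24(L−S))) = √(108.701³/(24·1.324)) = 201.048434
iter 1: u=0.270335  f(a)=+4.846e-03  f'(a)=-1.327e-02  a ← 201.048434 − (+4.846e-03/-1.327e-02) = 201.413719
iter 2: u=0.269845  f(a)=+1.324e-05  f'(a)=-1.320e-02  a ← 201.413719 − (+1.324e-05/-1.320e-02) = 201.414723
iter 3: u=0.269844  f(a)=+9.943e-11  f'(a)=-1.319e-02  a ← 201.414723 − (+9.943e-11/-1.319e-02) = 201.414723
iter 4: u=0.269844  f(a)=-1.421e-14  f'(a)=-1.319e-02  a ← 201.414723 − (-1.421e-14/-1.319e-02) = 201.414723
converged: |Δa| < 1e-12 after 4 iterations
sag = a·(cosh(S/(2a)) − 1) = 201.414723·(cosh(0.269844) − 1) = 7.377676
T_max/T_min = cosh(S/(2a)) = 1.036629

a=201.415 sag=7.378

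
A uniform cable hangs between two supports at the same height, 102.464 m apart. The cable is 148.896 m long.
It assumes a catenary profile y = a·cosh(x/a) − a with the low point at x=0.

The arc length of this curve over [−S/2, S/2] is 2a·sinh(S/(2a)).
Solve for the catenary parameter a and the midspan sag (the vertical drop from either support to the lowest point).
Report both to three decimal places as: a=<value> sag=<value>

seed: a₀ = √(S³/(24(L−S))) = √(102.464³/(24·46.432)) = 31.070099
iter 1: u=1.648917  f(a)=+6.737e+00  f'(a)=-3.885e+00  a ← 31.070099 − (+6.737e+00/-3.885e+00) = 32.804348
iter 2: u=1.561744  f(a)=+6.052e-01  f'(a)=-3.215e+00  a ← 32.804348 − (+6.052e-01/-3.215e+00) = 32.992570
iter 3: u=1.552834  f(a)=+5.949e-03  f'(a)=-3.152e+00  a ← 32.992570 − (+5.949e-03/-3.152e+00) = 32.994457
iter 4: u=1.552746  f(a)=+5.872e-07  f'(a)=-3.152e+00  a ← 32.994457 − (+5.872e-07/-3.152e+00) = 32.994457
iter 5: u=1.552746  f(a)=+2.842e-14  f'(a)=-3.152e+00  a ← 32.994457 − (+2.842e-14/-3.152e+00) = 32.994457
converged: |Δa| < 1e-12 after 5 iterations
sag = a·(cosh(S/(2a)) − 1) = 32.994457·(cosh(1.552746) − 1) = 48.437348
T_max/T_min = cosh(S/(2a)) = 2.468045

a=32.994 sag=48.437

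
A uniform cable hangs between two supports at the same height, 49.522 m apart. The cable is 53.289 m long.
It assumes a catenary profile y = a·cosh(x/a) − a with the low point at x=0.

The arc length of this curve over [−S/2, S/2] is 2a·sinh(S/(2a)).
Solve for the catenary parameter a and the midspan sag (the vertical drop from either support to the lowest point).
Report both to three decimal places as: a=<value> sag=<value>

a=37.063 sag=8.583

seed: a₀ = √(S³/(24(L−S))) = √(49.522³/(24·3.767)) = 36.651675
iter 1: u=0.675576  f(a)=+8.690e-02  f'(a)=-2.151e-01  a ← 36.651675 − (+8.690e-02/-2.151e-01) = 37.055704
iter 2: u=0.668210  f(a)=+1.458e-03  f'(a)=-2.079e-01  a ← 37.055704 − (+1.458e-03/-2.079e-01) = 37.062716
iter 3: u=0.668084  f(a)=+4.258e-07  f'(a)=-2.078e-01  a ← 37.062716 − (+4.258e-07/-2.078e-01) = 37.062718
iter 4: u=0.668084  f(a)=+2.842e-14  f'(a)=-2.078e-01  a ← 37.062718 − (+2.842e-14/-2.078e-01) = 37.062718
converged: |Δa| < 1e-12 after 4 iterations
sag = a·(cosh(S/(2a)) − 1) = 37.062718·(cosh(0.668084) − 1) = 8.583470
T_max/T_min = cosh(S/(2a)) = 1.231593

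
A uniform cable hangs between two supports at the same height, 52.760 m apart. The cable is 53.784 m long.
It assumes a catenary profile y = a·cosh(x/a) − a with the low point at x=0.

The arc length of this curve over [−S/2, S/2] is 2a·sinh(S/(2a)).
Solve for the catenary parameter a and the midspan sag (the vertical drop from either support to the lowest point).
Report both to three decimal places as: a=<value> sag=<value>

seed: a₀ = √(S³/(24(L−S))) = √(52.760³/(24·1.024)) = 77.303931
iter 1: u=0.341250  f(a)=+5.979e-03  f'(a)=-2.680e-02  a ← 77.303931 − (+5.979e-03/-2.680e-02) = 77.527003
iter 2: u=0.340269  f(a)=+2.598e-05  f'(a)=-2.657e-02  a ← 77.527003 − (+2.598e-05/-2.657e-02) = 77.527980
iter 3: u=0.340264  f(a)=+4.952e-10  f'(a)=-2.657e-02  a ← 77.527980 − (+4.952e-10/-2.657e-02) = 77.527980
iter 4: u=0.340264  f(a)=+7.105e-15  f'(a)=-2.657e-02  a ← 77.527980 − (+7.105e-15/-2.657e-02) = 77.527980
converged: |Δa| < 1e-12 after 4 iterations
sag = a·(cosh(S/(2a)) − 1) = 77.527980·(cosh(0.340264) − 1) = 4.531555
T_max/T_min = cosh(S/(2a)) = 1.058451

a=77.528 sag=4.532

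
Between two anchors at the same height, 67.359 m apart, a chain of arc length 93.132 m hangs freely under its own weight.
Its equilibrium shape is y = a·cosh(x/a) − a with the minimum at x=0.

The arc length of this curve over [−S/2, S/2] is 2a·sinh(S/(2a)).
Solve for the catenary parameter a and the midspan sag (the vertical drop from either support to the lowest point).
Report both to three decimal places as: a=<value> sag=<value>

a=23.406 sag=28.711

seed: a₀ = √(S³/(24(L−S))) = √(67.359³/(24·25.773)) = 22.228253
iter 1: u=1.515166  f(a)=+3.125e+00  f'(a)=-2.897e+00  a ← 22.228253 − (+3.125e+00/-2.897e+00) = 23.307133
iter 2: u=1.445030  f(a)=+2.419e-01  f'(a)=-2.464e+00  a ← 23.307133 − (+2.419e-01/-2.464e+00) = 23.405319
iter 3: u=1.438968  f(a)=+1.719e-03  f'(a)=-2.429e+00  a ← 23.405319 − (+1.719e-03/-2.429e+00) = 23.406026
iter 4: u=1.438924  f(a)=+8.813e-08  f'(a)=-2.429e+00  a ← 23.406026 − (+8.813e-08/-2.429e+00) = 23.406026
iter 5: u=1.438924  f(a)=+0.000e+00  f'(a)=-2.429e+00  a ← 23.406026 − (+0.000e+00/-2.429e+00) = 23.406026
converged: |Δa| < 1e-12 after 5 iterations
sag = a·(cosh(S/(2a)) − 1) = 23.406026·(cosh(1.438924) − 1) = 28.711480
T_max/T_min = cosh(S/(2a)) = 2.226670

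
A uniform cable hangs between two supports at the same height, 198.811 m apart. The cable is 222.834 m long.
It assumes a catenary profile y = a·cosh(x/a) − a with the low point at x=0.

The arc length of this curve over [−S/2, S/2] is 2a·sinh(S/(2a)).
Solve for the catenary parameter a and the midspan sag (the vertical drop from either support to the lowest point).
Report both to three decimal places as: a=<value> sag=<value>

a=118.805 sag=44.070

seed: a₀ = √(S³/(24(L−S))) = √(198.811³/(24·24.023)) = 116.745829
iter 1: u=0.851469  f(a)=+8.860e-01  f'(a)=-4.422e-01  a ← 116.745829 − (+8.860e-01/-4.422e-01) = 118.749654
iter 2: u=0.837101  f(a)=+2.333e-02  f'(a)=-4.192e-01  a ← 118.749654 − (+2.333e-02/-4.192e-01) = 118.805305
iter 3: u=0.836709  f(a)=+1.714e-05  f'(a)=-4.185e-01  a ← 118.805305 − (+1.714e-05/-4.185e-01) = 118.805346
iter 4: u=0.836709  f(a)=+9.322e-12  f'(a)=-4.185e-01  a ← 118.805346 − (+9.322e-12/-4.185e-01) = 118.805346
converged: |Δa| < 1e-12 after 4 iterations
sag = a·(cosh(S/(2a)) − 1) = 118.805346·(cosh(0.836709) − 1) = 44.070245
T_max/T_min = cosh(S/(2a)) = 1.370945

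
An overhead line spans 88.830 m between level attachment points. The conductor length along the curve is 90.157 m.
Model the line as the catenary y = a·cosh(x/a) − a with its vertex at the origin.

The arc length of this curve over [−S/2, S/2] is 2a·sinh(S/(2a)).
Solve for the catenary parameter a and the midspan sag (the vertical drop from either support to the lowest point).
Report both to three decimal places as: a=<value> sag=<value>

seed: a₀ = √(S³/(24(L−S))) = √(88.830³/(24·1.327)) = 148.353710
iter 1: u=0.299386  f(a)=+5.960e-03  f'(a)=-1.805e-02  a ← 148.353710 − (+5.960e-03/-1.805e-02) = 148.683882
iter 2: u=0.298721  f(a)=+1.995e-05  f'(a)=-1.793e-02  a ← 148.683882 − (+1.995e-05/-1.793e-02) = 148.684995
iter 3: u=0.298719  f(a)=+2.254e-10  f'(a)=-1.793e-02  a ← 148.684995 − (+2.254e-10/-1.793e-02) = 148.684995
iter 4: u=0.298719  f(a)=+0.000e+00  f'(a)=-1.793e-02  a ← 148.684995 − (+0.000e+00/-1.793e-02) = 148.684995
converged: |Δa| < 1e-12 after 4 iterations
sag = a·(cosh(S/(2a)) − 1) = 148.684995·(cosh(0.298719) − 1) = 6.683274
T_max/T_min = cosh(S/(2a)) = 1.044949

a=148.685 sag=6.683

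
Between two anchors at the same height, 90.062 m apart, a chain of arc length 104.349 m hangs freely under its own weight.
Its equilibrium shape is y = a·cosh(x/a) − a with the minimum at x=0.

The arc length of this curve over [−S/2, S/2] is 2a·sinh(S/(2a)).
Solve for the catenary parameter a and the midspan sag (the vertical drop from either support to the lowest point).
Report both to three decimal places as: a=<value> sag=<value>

seed: a₀ = √(S³/(24(L−S))) = √(90.062³/(24·14.287)) = 46.156858
iter 1: u=0.975608  f(a)=+6.955e-01  f'(a)=-6.800e-01  a ← 46.156858 − (+6.955e-01/-6.800e-01) = 47.179674
iter 2: u=0.954458  f(a)=+2.379e-02  f'(a)=-6.342e-01  a ← 47.179674 − (+2.379e-02/-6.342e-01) = 47.217187
iter 3: u=0.953699  f(a)=+3.002e-05  f'(a)=-6.326e-01  a ← 47.217187 − (+3.002e-05/-6.326e-01) = 47.217234
iter 4: u=0.953698  f(a)=+4.796e-11  f'(a)=-6.326e-01  a ← 47.217234 − (+4.796e-11/-6.326e-01) = 47.217234
iter 5: u=0.953698  f(a)=-1.421e-14  f'(a)=-6.326e-01  a ← 47.217234 − (-1.421e-14/-6.326e-01) = 47.217234
converged: |Δa| < 1e-12 after 5 iterations
sag = a·(cosh(S/(2a)) − 1) = 47.217234·(cosh(0.953698) − 1) = 23.150696
T_max/T_min = cosh(S/(2a)) = 1.490302

a=47.217 sag=23.151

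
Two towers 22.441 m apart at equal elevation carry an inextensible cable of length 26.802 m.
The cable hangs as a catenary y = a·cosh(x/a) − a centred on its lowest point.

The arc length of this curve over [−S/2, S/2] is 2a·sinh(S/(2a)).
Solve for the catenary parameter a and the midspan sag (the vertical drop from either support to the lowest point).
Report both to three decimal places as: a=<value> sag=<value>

a=10.681 sag=6.456

seed: a₀ = √(S³/(24(L−S))) = √(22.441³/(24·4.361)) = 10.391175
iter 1: u=1.079811  f(a)=+2.614e-01  f'(a)=-9.414e-01  a ← 10.391175 − (+2.614e-01/-9.414e-01) = 10.668865
iter 2: u=1.051705  f(a)=+1.085e-02  f'(a)=-8.648e-01  a ← 10.668865 − (+1.085e-02/-8.648e-01) = 10.681407
iter 3: u=1.050470  f(a)=+2.046e-05  f'(a)=-8.615e-01  a ← 10.681407 − (+2.046e-05/-8.615e-01) = 10.681431
iter 4: u=1.050468  f(a)=+7.308e-11  f'(a)=-8.615e-01  a ← 10.681431 − (+7.308e-11/-8.615e-01) = 10.681431
iter 5: u=1.050468  f(a)=-3.553e-15  f'(a)=-8.615e-01  a ← 10.681431 − (-3.553e-15/-8.615e-01) = 10.681431
converged: |Δa| < 1e-12 after 5 iterations
sag = a·(cosh(S/(2a)) − 1) = 10.681431·(cosh(1.050468) − 1) = 6.455657
T_max/T_min = cosh(S/(2a)) = 1.604381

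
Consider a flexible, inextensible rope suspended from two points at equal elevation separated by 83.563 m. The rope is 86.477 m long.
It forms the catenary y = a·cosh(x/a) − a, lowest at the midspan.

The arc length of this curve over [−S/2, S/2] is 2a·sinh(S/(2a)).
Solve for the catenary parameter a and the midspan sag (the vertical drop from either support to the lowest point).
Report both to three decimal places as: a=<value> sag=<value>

seed: a₀ = √(S³/(24(L−S))) = √(83.563³/(24·2.914)) = 91.342026
iter 1: u=0.457418  f(a)=+3.064e-02  f'(a)=-6.515e-02  a ← 91.342026 − (+3.064e-02/-6.515e-02) = 91.812290
iter 2: u=0.455075  f(a)=+2.382e-04  f'(a)=-6.414e-02  a ← 91.812290 − (+2.382e-04/-6.414e-02) = 91.816004
iter 3: u=0.455057  f(a)=+1.465e-08  f'(a)=-6.413e-02  a ← 91.816004 − (+1.465e-08/-6.413e-02) = 91.816005
iter 4: u=0.455057  f(a)=+0.000e+00  f'(a)=-6.413e-02  a ← 91.816005 − (+0.000e+00/-6.413e-02) = 91.816005
converged: |Δa| < 1e-12 after 4 iterations
sag = a·(cosh(S/(2a)) − 1) = 91.816005·(cosh(0.455057) − 1) = 9.671663
T_max/T_min = cosh(S/(2a)) = 1.105337

a=91.816 sag=9.672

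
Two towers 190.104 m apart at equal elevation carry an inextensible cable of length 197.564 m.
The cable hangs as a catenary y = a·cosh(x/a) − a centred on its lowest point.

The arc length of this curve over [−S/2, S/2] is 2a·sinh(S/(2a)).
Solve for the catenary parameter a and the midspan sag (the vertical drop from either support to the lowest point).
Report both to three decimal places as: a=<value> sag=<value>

a=197.033 sag=23.376

seed: a₀ = √(S³/(24(L−S))) = √(190.104³/(24·7.460)) = 195.889811
iter 1: u=0.485232  f(a)=+8.832e-02  f'(a)=-7.797e-02  a ← 195.889811 − (+8.832e-02/-7.797e-02) = 197.022460
iter 2: u=0.482442  f(a)=+7.719e-04  f'(a)=-7.662e-02  a ← 197.022460 − (+7.719e-04/-7.662e-02) = 197.032534
iter 3: u=0.482418  f(a)=+6.011e-08  f'(a)=-7.660e-02  a ← 197.032534 − (+6.011e-08/-7.660e-02) = 197.032535
iter 4: u=0.482418  f(a)=+2.842e-14  f'(a)=-7.660e-02  a ← 197.032535 − (+2.842e-14/-7.660e-02) = 197.032535
converged: |Δa| < 1e-12 after 4 iterations
sag = a·(cosh(S/(2a)) − 1) = 197.032535·(cosh(0.482418) − 1) = 23.375503
T_max/T_min = cosh(S/(2a)) = 1.118638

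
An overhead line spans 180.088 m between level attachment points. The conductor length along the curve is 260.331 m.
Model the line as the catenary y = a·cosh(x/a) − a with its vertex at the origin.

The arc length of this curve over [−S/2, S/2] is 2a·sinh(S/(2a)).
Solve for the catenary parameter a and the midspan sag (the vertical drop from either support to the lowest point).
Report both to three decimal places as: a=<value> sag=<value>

a=58.429 sag=84.249

seed: a₀ = √(S³/(24(L−S))) = √(180.088³/(24·80.243)) = 55.070366
iter 1: u=1.635072  f(a)=+1.144e+01  f'(a)=-3.771e+00  a ← 55.070366 − (+1.144e+01/-3.771e+00) = 58.102348
iter 2: u=1.549748  f(a)=+1.012e+00  f'(a)=-3.131e+00  a ← 58.102348 − (+1.012e+00/-3.131e+00) = 58.425686
iter 3: u=1.541171  f(a)=+9.635e-03  f'(a)=-3.071e+00  a ← 58.425686 − (+9.635e-03/-3.071e+00) = 58.428823
iter 4: u=1.541089  f(a)=+8.913e-07  f'(a)=-3.071e+00  a ← 58.428823 − (+8.913e-07/-3.071e+00) = 58.428824
iter 5: u=1.541089  f(a)=+0.000e+00  f'(a)=-3.071e+00  a ← 58.428824 − (+0.000e+00/-3.071e+00) = 58.428824
converged: |Δa| < 1e-12 after 5 iterations
sag = a·(cosh(S/(2a)) − 1) = 58.428824·(cosh(1.541089) − 1) = 84.249082
T_max/T_min = cosh(S/(2a)) = 2.441910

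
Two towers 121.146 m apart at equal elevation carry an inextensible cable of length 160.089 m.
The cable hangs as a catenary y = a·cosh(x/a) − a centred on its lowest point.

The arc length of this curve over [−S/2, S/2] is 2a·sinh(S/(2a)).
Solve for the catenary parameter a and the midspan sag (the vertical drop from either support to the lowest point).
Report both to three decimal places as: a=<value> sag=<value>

seed: a₀ = √(S³/(24(L−S))) = √(121.146³/(24·38.943)) = 43.615745
iter 1: u=1.388787  f(a)=+3.933e+00  f'(a)=-2.155e+00  a ← 43.615745 − (+3.933e+00/-2.155e+00) = 45.440879
iter 2: u=1.333007  f(a)=+2.603e-01  f'(a)=-1.878e+00  a ← 45.440879 − (+2.603e-01/-1.878e+00) = 45.579490
iter 3: u=1.328953  f(a)=+1.319e-03  f'(a)=-1.859e+00  a ← 45.579490 − (+1.319e-03/-1.859e+00) = 45.580200
iter 4: u=1.328932  f(a)=+3.428e-08  f'(a)=-1.859e+00  a ← 45.580200 − (+3.428e-08/-1.859e+00) = 45.580200
iter 5: u=1.328932  f(a)=+0.000e+00  f'(a)=-1.859e+00  a ← 45.580200 − (+0.000e+00/-1.859e+00) = 45.580200
converged: |Δa| < 1e-12 after 5 iterations
sag = a·(cosh(S/(2a)) − 1) = 45.580200·(cosh(1.328932) − 1) = 46.532105
T_max/T_min = cosh(S/(2a)) = 2.020884

a=45.580 sag=46.532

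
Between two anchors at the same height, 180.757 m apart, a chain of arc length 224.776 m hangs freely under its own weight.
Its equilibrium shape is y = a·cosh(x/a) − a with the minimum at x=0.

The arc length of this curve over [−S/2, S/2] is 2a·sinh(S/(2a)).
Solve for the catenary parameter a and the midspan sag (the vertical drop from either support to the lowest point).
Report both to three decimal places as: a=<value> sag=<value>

seed: a₀ = √(S³/(24(L−S))) = √(180.757³/(24·44.019)) = 74.768209
iter 1: u=1.208782  f(a)=+3.330e+00  f'(a)=-1.359e+00  a ← 74.768209 − (+3.330e+00/-1.359e+00) = 77.219069
iter 2: u=1.170417  f(a)=+1.707e-01  f'(a)=-1.223e+00  a ← 77.219069 − (+1.707e-01/-1.223e+00) = 77.358723
iter 3: u=1.168304  f(a)=+5.026e-04  f'(a)=-1.215e+00  a ← 77.358723 − (+5.026e-04/-1.215e+00) = 77.359137
iter 4: u=1.168298  f(a)=+4.383e-09  f'(a)=-1.215e+00  a ← 77.359137 − (+4.383e-09/-1.215e+00) = 77.359137
iter 5: u=1.168298  f(a)=+0.000e+00  f'(a)=-1.215e+00  a ← 77.359137 − (+0.000e+00/-1.215e+00) = 77.359137
converged: |Δa| < 1e-12 after 5 iterations
sag = a·(cosh(S/(2a)) − 1) = 77.359137·(cosh(1.168298) − 1) = 59.079489
T_max/T_min = cosh(S/(2a)) = 1.763704

a=77.359 sag=59.079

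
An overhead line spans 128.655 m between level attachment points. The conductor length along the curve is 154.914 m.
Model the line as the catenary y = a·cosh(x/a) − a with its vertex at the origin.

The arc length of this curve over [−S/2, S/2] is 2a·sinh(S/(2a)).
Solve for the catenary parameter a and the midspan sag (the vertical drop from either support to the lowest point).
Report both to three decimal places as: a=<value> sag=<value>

seed: a₀ = √(S³/(24(L−S))) = √(128.655³/(24·26.259)) = 58.129327
iter 1: u=1.106627  f(a)=+1.656e+00  f'(a)=-1.019e+00  a ← 58.129327 − (+1.656e+00/-1.019e+00) = 59.753921
iter 2: u=1.076540  f(a)=+7.194e-02  f'(a)=-9.322e-01  a ← 59.753921 − (+7.194e-02/-9.322e-01) = 59.831092
iter 3: u=1.075152  f(a)=+1.495e-04  f'(a)=-9.284e-01  a ← 59.831092 − (+1.495e-04/-9.284e-01) = 59.831253
iter 4: u=1.075149  f(a)=+6.488e-10  f'(a)=-9.284e-01  a ← 59.831253 − (+6.488e-10/-9.284e-01) = 59.831253
iter 5: u=1.075149  f(a)=-5.684e-14  f'(a)=-9.284e-01  a ← 59.831253 − (-5.684e-14/-9.284e-01) = 59.831253
converged: |Δa| < 1e-12 after 5 iterations
sag = a·(cosh(S/(2a)) − 1) = 59.831253·(cosh(1.075149) − 1) = 38.042981
T_max/T_min = cosh(S/(2a)) = 1.635838

a=59.831 sag=38.043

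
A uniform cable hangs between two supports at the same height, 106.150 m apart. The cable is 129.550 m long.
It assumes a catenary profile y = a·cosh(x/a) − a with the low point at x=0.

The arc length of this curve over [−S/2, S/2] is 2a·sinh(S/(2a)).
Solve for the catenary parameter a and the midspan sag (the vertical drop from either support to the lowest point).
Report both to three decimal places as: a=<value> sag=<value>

a=47.604 sag=32.782

seed: a₀ = √(S³/(24(L−S))) = √(106.150³/(24·23.400)) = 46.149441
iter 1: u=1.150068  f(a)=+1.597e+00  f'(a)=-1.155e+00  a ← 46.149441 − (+1.597e+00/-1.155e+00) = 47.532588
iter 2: u=1.116602  f(a)=+7.462e-02  f'(a)=-1.049e+00  a ← 47.532588 − (+7.462e-02/-1.049e+00) = 47.603711
iter 3: u=1.114934  f(a)=+1.805e-04  f'(a)=-1.044e+00  a ← 47.603711 − (+1.805e-04/-1.044e+00) = 47.603884
iter 4: u=1.114930  f(a)=+1.062e-09  f'(a)=-1.044e+00  a ← 47.603884 − (+1.062e-09/-1.044e+00) = 47.603884
iter 5: u=1.114930  f(a)=-2.842e-14  f'(a)=-1.044e+00  a ← 47.603884 − (-2.842e-14/-1.044e+00) = 47.603884
converged: |Δa| < 1e-12 after 5 iterations
sag = a·(cosh(S/(2a)) − 1) = 47.603884·(cosh(1.114930) − 1) = 32.782249
T_max/T_min = cosh(S/(2a)) = 1.688647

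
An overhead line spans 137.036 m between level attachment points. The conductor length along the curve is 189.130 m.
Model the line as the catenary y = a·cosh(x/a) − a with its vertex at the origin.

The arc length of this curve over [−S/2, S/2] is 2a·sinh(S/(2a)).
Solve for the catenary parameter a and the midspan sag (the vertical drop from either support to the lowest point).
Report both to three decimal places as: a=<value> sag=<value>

a=47.758 sag=58.183

seed: a₀ = √(S³/(24(L−S))) = √(137.036³/(24·52.094)) = 45.368303
iter 1: u=1.510261  f(a)=+6.274e+00  f'(a)=-2.865e+00  a ← 45.368303 − (+6.274e+00/-2.865e+00) = 47.558359
iter 2: u=1.440714  f(a)=+4.829e-01  f'(a)=-2.439e+00  a ← 47.558359 − (+4.829e-01/-2.439e+00) = 47.756331
iter 3: u=1.434742  f(a)=+3.388e-03  f'(a)=-2.405e+00  a ← 47.756331 − (+3.388e-03/-2.405e+00) = 47.757739
iter 4: u=1.434699  f(a)=+1.694e-07  f'(a)=-2.405e+00  a ← 47.757739 − (+1.694e-07/-2.405e+00) = 47.757740
iter 5: u=1.434699  f(a)=+2.842e-14  f'(a)=-2.405e+00  a ← 47.757740 − (+2.842e-14/-2.405e+00) = 47.757740
converged: |Δa| < 1e-12 after 5 iterations
sag = a·(cosh(S/(2a)) − 1) = 47.757740·(cosh(1.434699) − 1) = 58.182531
T_max/T_min = cosh(S/(2a)) = 2.218285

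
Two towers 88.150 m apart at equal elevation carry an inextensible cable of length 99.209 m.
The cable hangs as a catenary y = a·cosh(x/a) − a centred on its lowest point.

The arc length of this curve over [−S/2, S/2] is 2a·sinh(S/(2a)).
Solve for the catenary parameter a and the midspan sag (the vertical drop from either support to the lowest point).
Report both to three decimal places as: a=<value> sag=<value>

seed: a₀ = √(S³/(24(L−S))) = √(88.150³/(24·11.059)) = 50.800727
iter 1: u=0.867606  f(a)=+4.238e-01  f'(a)=-4.691e-01  a ← 50.800727 − (+4.238e-01/-4.691e-01) = 51.704174
iter 2: u=0.852446  f(a)=+1.157e-02  f'(a)=-4.438e-01  a ← 51.704174 − (+1.157e-02/-4.438e-01) = 51.730244
iter 3: u=0.852016  f(a)=+9.159e-06  f'(a)=-4.431e-01  a ← 51.730244 − (+9.159e-06/-4.431e-01) = 51.730265
iter 4: u=0.852016  f(a)=+5.741e-12  f'(a)=-4.431e-01  a ← 51.730265 − (+5.741e-12/-4.431e-01) = 51.730265
converged: |Δa| < 1e-12 after 4 iterations
sag = a·(cosh(S/(2a)) − 1) = 51.730265·(cosh(0.852016) − 1) = 19.939999
T_max/T_min = cosh(S/(2a)) = 1.385461

a=51.730 sag=19.940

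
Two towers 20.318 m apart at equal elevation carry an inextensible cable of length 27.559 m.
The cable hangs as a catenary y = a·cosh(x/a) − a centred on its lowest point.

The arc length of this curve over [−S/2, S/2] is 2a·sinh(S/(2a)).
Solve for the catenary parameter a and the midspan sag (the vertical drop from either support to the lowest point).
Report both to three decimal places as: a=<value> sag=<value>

seed: a₀ = √(S³/(24(L−S))) = √(20.318³/(24·7.241)) = 6.947308
iter 1: u=1.462293  f(a)=+8.148e-01  f'(a)=-2.566e+00  a ← 6.947308 − (+8.148e-01/-2.566e+00) = 7.264873
iter 2: u=1.398373  f(a)=+5.920e-02  f'(a)=-2.205e+00  a ← 7.264873 − (+5.920e-02/-2.205e+00) = 7.291717
iter 3: u=1.393225  f(a)=+3.666e-04  f'(a)=-2.178e+00  a ← 7.291717 − (+3.666e-04/-2.178e+00) = 7.291885
iter 4: u=1.393193  f(a)=+1.425e-08  f'(a)=-2.178e+00  a ← 7.291885 − (+1.425e-08/-2.178e+00) = 7.291885
iter 5: u=1.393193  f(a)=+0.000e+00  f'(a)=-2.178e+00  a ← 7.291885 − (+0.000e+00/-2.178e+00) = 7.291885
converged: |Δa| < 1e-12 after 5 iterations
sag = a·(cosh(S/(2a)) − 1) = 7.291885·(cosh(1.393193) − 1) = 8.298054
T_max/T_min = cosh(S/(2a)) = 2.137985

a=7.292 sag=8.298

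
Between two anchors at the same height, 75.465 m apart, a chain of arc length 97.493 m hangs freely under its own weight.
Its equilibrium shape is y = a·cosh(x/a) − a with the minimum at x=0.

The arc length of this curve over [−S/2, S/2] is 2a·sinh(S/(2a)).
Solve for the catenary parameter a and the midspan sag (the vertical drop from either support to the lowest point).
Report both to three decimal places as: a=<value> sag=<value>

a=29.685 sag=27.389

seed: a₀ = √(S³/(24(L−S))) = √(75.465³/(24·22.028)) = 28.511838
iter 1: u=1.323398  f(a)=+2.011e+00  f'(a)=-1.833e+00  a ← 28.511838 − (+2.011e+00/-1.833e+00) = 29.608989
iter 2: u=1.274360  f(a)=+1.219e-01  f'(a)=-1.617e+00  a ← 29.608989 − (+1.219e-01/-1.617e+00) = 29.684386
iter 3: u=1.271123  f(a)=+5.120e-04  f'(a)=-1.604e+00  a ← 29.684386 − (+5.120e-04/-1.604e+00) = 29.684705
iter 4: u=1.271109  f(a)=+9.112e-09  f'(a)=-1.604e+00  a ← 29.684705 − (+9.112e-09/-1.604e+00) = 29.684705
iter 5: u=1.271109  f(a)=-1.421e-14  f'(a)=-1.604e+00  a ← 29.684705 − (-1.421e-14/-1.604e+00) = 29.684705
converged: |Δa| < 1e-12 after 5 iterations
sag = a·(cosh(S/(2a)) − 1) = 29.684705·(cosh(1.271109) − 1) = 27.388958
T_max/T_min = cosh(S/(2a)) = 1.922662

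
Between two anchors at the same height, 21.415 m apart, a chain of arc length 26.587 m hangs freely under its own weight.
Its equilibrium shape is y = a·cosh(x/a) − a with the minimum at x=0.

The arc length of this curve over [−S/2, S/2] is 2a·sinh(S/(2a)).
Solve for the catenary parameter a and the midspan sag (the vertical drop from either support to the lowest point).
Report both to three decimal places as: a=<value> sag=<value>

a=9.201 sag=6.966

seed: a₀ = √(S³/(24(L−S))) = √(21.415³/(24·5.172)) = 8.894924
iter 1: u=1.203776  f(a)=+3.879e-01  f'(a)=-1.340e+00  a ← 8.894924 − (+3.879e-01/-1.340e+00) = 9.184337
iter 2: u=1.165844  f(a)=+1.974e-02  f'(a)=-1.207e+00  a ← 9.184337 − (+1.974e-02/-1.207e+00) = 9.200687
iter 3: u=1.163772  f(a)=+5.716e-05  f'(a)=-1.200e+00  a ← 9.200687 − (+5.716e-05/-1.200e+00) = 9.200735
iter 4: u=1.163766  f(a)=+4.824e-10  f'(a)=-1.200e+00  a ← 9.200735 − (+4.824e-10/-1.200e+00) = 9.200735
iter 5: u=1.163766  f(a)=+0.000e+00  f'(a)=-1.200e+00  a ← 9.200735 − (+0.000e+00/-1.200e+00) = 9.200735
converged: |Δa| < 1e-12 after 5 iterations
sag = a·(cosh(S/(2a)) − 1) = 9.200735·(cosh(1.163766) − 1) = 6.966227
T_max/T_min = cosh(S/(2a)) = 1.757138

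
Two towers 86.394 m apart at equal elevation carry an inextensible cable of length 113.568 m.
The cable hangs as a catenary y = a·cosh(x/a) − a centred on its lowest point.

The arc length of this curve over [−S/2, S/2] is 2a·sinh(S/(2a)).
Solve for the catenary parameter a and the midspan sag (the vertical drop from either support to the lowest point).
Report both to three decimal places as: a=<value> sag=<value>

seed: a₀ = √(S³/(24(L−S))) = √(86.394³/(24·27.174)) = 31.444375
iter 1: u=1.373759  f(a)=+2.682e+00  f'(a)=-2.077e+00  a ← 31.444375 − (+2.682e+00/-2.077e+00) = 32.735665
iter 2: u=1.319570  f(a)=+1.741e-01  f'(a)=-1.816e+00  a ← 32.735665 − (+1.741e-01/-1.816e+00) = 32.831545
iter 3: u=1.315716  f(a)=+8.458e-04  f'(a)=-1.798e+00  a ← 32.831545 − (+8.458e-04/-1.798e+00) = 32.832015
iter 4: u=1.315697  f(a)=+2.018e-08  f'(a)=-1.798e+00  a ← 32.832015 − (+2.018e-08/-1.798e+00) = 32.832015
iter 5: u=1.315697  f(a)=+0.000e+00  f'(a)=-1.798e+00  a ← 32.832015 − (+0.000e+00/-1.798e+00) = 32.832015
converged: |Δa| < 1e-12 after 5 iterations
sag = a·(cosh(S/(2a)) − 1) = 32.832015·(cosh(1.315697) − 1) = 32.760392
T_max/T_min = cosh(S/(2a)) = 1.997818

a=32.832 sag=32.760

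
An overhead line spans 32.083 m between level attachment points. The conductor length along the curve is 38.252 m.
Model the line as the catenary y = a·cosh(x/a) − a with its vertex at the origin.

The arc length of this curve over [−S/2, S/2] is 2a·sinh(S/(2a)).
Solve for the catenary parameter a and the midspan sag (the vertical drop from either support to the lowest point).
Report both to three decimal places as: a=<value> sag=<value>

seed: a₀ = √(S³/(24(L−S))) = √(32.083³/(24·6.169)) = 14.934801
iter 1: u=1.074102  f(a)=+3.658e-01  f'(a)=-9.254e-01  a ← 14.934801 − (+3.658e-01/-9.254e-01) = 15.330060
iter 2: u=1.046408  f(a)=+1.502e-02  f'(a)=-8.508e-01  a ← 15.330060 − (+1.502e-02/-8.508e-01) = 15.347719
iter 3: u=1.045204  f(a)=+2.775e-05  f'(a)=-8.477e-01  a ← 15.347719 − (+2.775e-05/-8.477e-01) = 15.347751
iter 4: u=1.045202  f(a)=+9.507e-11  f'(a)=-8.477e-01  a ← 15.347751 − (+9.507e-11/-8.477e-01) = 15.347751
iter 5: u=1.045202  f(a)=+0.000e+00  f'(a)=-8.477e-01  a ← 15.347751 − (+0.000e+00/-8.477e-01) = 15.347751
converged: |Δa| < 1e-12 after 5 iterations
sag = a·(cosh(S/(2a)) − 1) = 15.347751·(cosh(1.045202) − 1) = 9.174837
T_max/T_min = cosh(S/(2a)) = 1.597797

a=15.348 sag=9.175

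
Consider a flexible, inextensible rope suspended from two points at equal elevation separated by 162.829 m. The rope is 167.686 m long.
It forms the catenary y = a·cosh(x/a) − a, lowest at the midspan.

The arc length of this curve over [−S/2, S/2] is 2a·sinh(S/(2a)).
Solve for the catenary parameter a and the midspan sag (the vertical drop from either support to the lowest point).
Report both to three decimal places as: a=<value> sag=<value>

a=193.301 sag=17.400

seed: a₀ = √(S³/(24(L−S))) = √(162.829³/(24·4.857)) = 192.445589
iter 1: u=0.423052  f(a)=+4.365e-02  f'(a)=-5.139e-02  a ← 192.445589 − (+4.365e-02/-5.139e-02) = 193.295031
iter 2: u=0.421193  f(a)=+2.907e-04  f'(a)=-5.070e-02  a ← 193.295031 − (+2.907e-04/-5.070e-02) = 193.300764
iter 3: u=0.421180  f(a)=+1.308e-08  f'(a)=-5.070e-02  a ← 193.300764 − (+1.308e-08/-5.070e-02) = 193.300765
iter 4: u=0.421180  f(a)=+0.000e+00  f'(a)=-5.070e-02  a ← 193.300765 − (+0.000e+00/-5.070e-02) = 193.300765
converged: |Δa| < 1e-12 after 4 iterations
sag = a·(cosh(S/(2a)) − 1) = 193.300765·(cosh(0.421180) − 1) = 17.400052
T_max/T_min = cosh(S/(2a)) = 1.090015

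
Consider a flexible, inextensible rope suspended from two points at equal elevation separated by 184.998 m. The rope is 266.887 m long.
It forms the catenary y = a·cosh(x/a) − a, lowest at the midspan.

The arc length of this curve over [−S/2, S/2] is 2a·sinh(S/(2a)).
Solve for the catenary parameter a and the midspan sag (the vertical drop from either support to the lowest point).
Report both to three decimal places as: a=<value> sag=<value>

seed: a₀ = √(S³/(24(L−S))) = √(184.998³/(24·81.889)) = 56.758662
iter 1: u=1.629690  f(a)=+1.159e+01  f'(a)=-3.728e+00  a ← 56.758662 − (+1.159e+01/-3.728e+00) = 59.866829
iter 2: u=1.545079  f(a)=+1.020e+00  f'(a)=-3.098e+00  a ← 59.866829 − (+1.020e+00/-3.098e+00) = 60.196024
iter 3: u=1.536630  f(a)=+9.587e-03  f'(a)=-3.040e+00  a ← 60.196024 − (+9.587e-03/-3.040e+00) = 60.199177
iter 4: u=1.536549  f(a)=+8.645e-07  f'(a)=-3.040e+00  a ← 60.199177 − (+8.645e-07/-3.040e+00) = 60.199177
iter 5: u=1.536549  f(a)=+5.684e-14  f'(a)=-3.040e+00  a ← 60.199177 − (+5.684e-14/-3.040e+00) = 60.199177
converged: |Δa| < 1e-12 after 5 iterations
sag = a·(cosh(S/(2a)) − 1) = 60.199177·(cosh(1.536549) − 1) = 86.194500
T_max/T_min = cosh(S/(2a)) = 2.431822

a=60.199 sag=86.194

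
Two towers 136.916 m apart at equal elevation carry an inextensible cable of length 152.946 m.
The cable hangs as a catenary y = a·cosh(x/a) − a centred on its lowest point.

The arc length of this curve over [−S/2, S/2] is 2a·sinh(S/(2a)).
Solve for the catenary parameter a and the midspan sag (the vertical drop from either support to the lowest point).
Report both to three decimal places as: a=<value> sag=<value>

seed: a₀ = √(S³/(24(L−S))) = √(136.916³/(24·16.030)) = 81.678720
iter 1: u=0.838138  f(a)=+5.725e-01  f'(a)=-4.208e-01  a ← 81.678720 − (+5.725e-01/-4.208e-01) = 83.039366
iter 2: u=0.824404  f(a)=+1.462e-02  f'(a)=-3.995e-01  a ← 83.039366 − (+1.462e-02/-3.995e-01) = 83.075958
iter 3: u=0.824041  f(a)=+1.009e-05  f'(a)=-3.990e-01  a ← 83.075958 − (+1.009e-05/-3.990e-01) = 83.075984
iter 4: u=0.824041  f(a)=+4.803e-12  f'(a)=-3.990e-01  a ← 83.075984 − (+4.803e-12/-3.990e-01) = 83.075984
converged: |Δa| < 1e-12 after 4 iterations
sag = a·(cosh(S/(2a)) − 1) = 83.075984·(cosh(0.824041) − 1) = 29.838758
T_max/T_min = cosh(S/(2a)) = 1.359174

a=83.076 sag=29.839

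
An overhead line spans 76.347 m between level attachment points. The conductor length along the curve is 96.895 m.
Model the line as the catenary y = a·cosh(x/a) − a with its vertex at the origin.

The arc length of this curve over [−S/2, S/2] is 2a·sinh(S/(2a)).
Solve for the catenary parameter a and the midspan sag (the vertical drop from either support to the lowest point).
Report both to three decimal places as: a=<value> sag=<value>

a=31.184 sag=26.432

seed: a₀ = √(S³/(24(L−S))) = √(76.347³/(24·20.548)) = 30.039837
iter 1: u=1.270763  f(a)=+1.724e+00  f'(a)=-1.602e+00  a ← 30.039837 − (+1.724e+00/-1.602e+00) = 31.116129
iter 2: u=1.226807  f(a)=+9.700e-02  f'(a)=-1.426e+00  a ← 31.116129 − (+9.700e-02/-1.426e+00) = 31.184134
iter 3: u=1.224132  f(a)=+3.475e-04  f'(a)=-1.416e+00  a ← 31.184134 − (+3.475e-04/-1.416e+00) = 31.184379
iter 4: u=1.224122  f(a)=+4.495e-09  f'(a)=-1.416e+00  a ← 31.184379 − (+4.495e-09/-1.416e+00) = 31.184379
iter 5: u=1.224122  f(a)=+0.000e+00  f'(a)=-1.416e+00  a ← 31.184379 − (+0.000e+00/-1.416e+00) = 31.184379
converged: |Δa| < 1e-12 after 5 iterations
sag = a·(cosh(S/(2a)) − 1) = 31.184379·(cosh(1.224122) − 1) = 26.431814
T_max/T_min = cosh(S/(2a)) = 1.847598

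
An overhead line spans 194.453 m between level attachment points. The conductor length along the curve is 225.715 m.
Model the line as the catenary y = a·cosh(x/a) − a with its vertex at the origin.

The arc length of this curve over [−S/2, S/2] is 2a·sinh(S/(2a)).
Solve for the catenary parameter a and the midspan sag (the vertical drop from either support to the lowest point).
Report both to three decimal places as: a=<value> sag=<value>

seed: a₀ = √(S³/(24(L−S))) = √(194.453³/(24·31.262)) = 98.993795
iter 1: u=0.982147  f(a)=+1.543e+00  f'(a)=-6.947e-01  a ← 98.993795 − (+1.543e+00/-6.947e-01) = 101.214871
iter 2: u=0.960595  f(a)=+5.345e-02  f'(a)=-6.473e-01  a ← 101.214871 − (+5.345e-02/-6.473e-01) = 101.297453
iter 3: u=0.959812  f(a)=+6.926e-05  f'(a)=-6.456e-01  a ← 101.297453 − (+6.926e-05/-6.456e-01) = 101.297560
iter 4: u=0.959811  f(a)=+1.167e-10  f'(a)=-6.456e-01  a ← 101.297560 − (+1.167e-10/-6.456e-01) = 101.297560
iter 5: u=0.959811  f(a)=-2.842e-14  f'(a)=-6.456e-01  a ← 101.297560 − (-2.842e-14/-6.456e-01) = 101.297560
converged: |Δa| < 1e-12 after 5 iterations
sag = a·(cosh(S/(2a)) − 1) = 101.297560·(cosh(0.959811) − 1) = 50.353391
T_max/T_min = cosh(S/(2a)) = 1.497084

a=101.298 sag=50.353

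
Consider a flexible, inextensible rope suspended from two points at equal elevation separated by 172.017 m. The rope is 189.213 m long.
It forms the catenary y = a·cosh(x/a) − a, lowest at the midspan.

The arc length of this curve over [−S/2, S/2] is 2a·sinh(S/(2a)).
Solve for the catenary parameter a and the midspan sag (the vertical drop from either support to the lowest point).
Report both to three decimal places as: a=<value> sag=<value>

seed: a₀ = √(S³/(24(L−S))) = √(172.017³/(24·17.196)) = 111.054897
iter 1: u=0.774468  f(a)=+5.231e-01  f'(a)=-3.287e-01  a ← 111.054897 − (+5.231e-01/-3.287e-01) = 112.646611
iter 2: u=0.763525  f(a)=+1.146e-02  f'(a)=-3.144e-01  a ← 112.646611 − (+1.146e-02/-3.144e-01) = 112.683058
iter 3: u=0.763278  f(a)=+5.772e-06  f'(a)=-3.141e-01  a ← 112.683058 − (+5.772e-06/-3.141e-01) = 112.683077
iter 4: u=0.763278  f(a)=+1.478e-12  f'(a)=-3.141e-01  a ← 112.683077 − (+1.478e-12/-3.141e-01) = 112.683077
converged: |Δa| < 1e-12 after 4 iterations
sag = a·(cosh(S/(2a)) − 1) = 112.683077·(cosh(0.763278) − 1) = 34.449060
T_max/T_min = cosh(S/(2a)) = 1.305716

a=112.683 sag=34.449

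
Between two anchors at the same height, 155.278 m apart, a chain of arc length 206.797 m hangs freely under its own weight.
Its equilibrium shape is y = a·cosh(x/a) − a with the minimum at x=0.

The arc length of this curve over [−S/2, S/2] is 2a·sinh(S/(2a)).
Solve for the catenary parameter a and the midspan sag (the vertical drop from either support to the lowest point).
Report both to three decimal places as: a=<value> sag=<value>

seed: a₀ = √(S³/(24(L−S))) = √(155.278³/(24·51.519)) = 55.026965
iter 1: u=1.410926  f(a)=+5.378e+00  f'(a)=-2.273e+00  a ← 55.026965 − (+5.378e+00/-2.273e+00) = 57.393194
iter 2: u=1.352756  f(a)=+3.663e-01  f'(a)=-1.973e+00  a ← 57.393194 − (+3.663e-01/-1.973e+00) = 57.578894
iter 3: u=1.348393  f(a)=+1.975e-03  f'(a)=-1.952e+00  a ← 57.578894 − (+1.975e-03/-1.952e+00) = 57.579906
iter 4: u=1.348370  f(a)=+5.806e-08  f'(a)=-1.951e+00  a ← 57.579906 − (+5.806e-08/-1.951e+00) = 57.579906
iter 5: u=1.348370  f(a)=-2.842e-14  f'(a)=-1.951e+00  a ← 57.579906 − (-2.842e-14/-1.951e+00) = 57.579906
converged: |Δa| < 1e-12 after 5 iterations
sag = a·(cosh(S/(2a)) − 1) = 57.579906·(cosh(1.348370) − 1) = 60.769979
T_max/T_min = cosh(S/(2a)) = 2.055403

a=57.580 sag=60.770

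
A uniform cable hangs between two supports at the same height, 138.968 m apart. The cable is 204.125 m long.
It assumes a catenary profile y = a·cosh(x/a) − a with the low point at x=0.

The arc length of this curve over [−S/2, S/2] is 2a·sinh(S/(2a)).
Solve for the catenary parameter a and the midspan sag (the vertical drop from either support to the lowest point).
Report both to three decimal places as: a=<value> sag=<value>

seed: a₀ = √(S³/(24(L−S))) = √(138.968³/(24·65.157)) = 41.427245
iter 1: u=1.677254  f(a)=+9.803e+00  f'(a)=-4.124e+00  a ← 41.427245 − (+9.803e+00/-4.124e+00) = 43.804276
iter 2: u=1.586238  f(a)=+9.071e-01  f'(a)=-3.393e+00  a ← 43.804276 − (+9.071e-01/-3.393e+00) = 44.071585
iter 3: u=1.576617  f(a)=+9.514e-03  f'(a)=-3.323e+00  a ← 44.071585 − (+9.514e-03/-3.323e+00) = 44.074448
iter 4: u=1.576514  f(a)=+1.071e-06  f'(a)=-3.322e+00  a ← 44.074448 − (+1.071e-06/-3.322e+00) = 44.074449
iter 5: u=1.576514  f(a)=+8.527e-14  f'(a)=-3.322e+00  a ← 44.074449 − (+8.527e-14/-3.322e+00) = 44.074449
converged: |Δa| < 1e-12 after 5 iterations
sag = a·(cosh(S/(2a)) − 1) = 44.074449·(cosh(1.576514) − 1) = 67.097989
T_max/T_min = cosh(S/(2a)) = 2.522378

a=44.074 sag=67.098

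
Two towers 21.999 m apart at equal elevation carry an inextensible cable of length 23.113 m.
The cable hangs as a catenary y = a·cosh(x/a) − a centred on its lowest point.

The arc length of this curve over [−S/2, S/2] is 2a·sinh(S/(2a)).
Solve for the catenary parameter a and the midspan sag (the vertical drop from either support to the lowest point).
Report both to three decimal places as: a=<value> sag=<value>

a=20.105 sag=3.085

seed: a₀ = √(S³/(24(L−S))) = √(21.999³/(24·1.114)) = 19.955205
iter 1: u=0.551210  f(a)=+1.705e-02  f'(a)=-1.151e-01  a ← 19.955205 − (+1.705e-02/-1.151e-01) = 20.103332
iter 2: u=0.547148  f(a)=+1.917e-04  f'(a)=-1.125e-01  a ← 20.103332 − (+1.917e-04/-1.125e-01) = 20.105036
iter 3: u=0.547102  f(a)=+2.484e-08  f'(a)=-1.125e-01  a ← 20.105036 − (+2.484e-08/-1.125e-01) = 20.105036
iter 4: u=0.547102  f(a)=-7.105e-15  f'(a)=-1.125e-01  a ← 20.105036 − (-7.105e-15/-1.125e-01) = 20.105036
converged: |Δa| < 1e-12 after 4 iterations
sag = a·(cosh(S/(2a)) − 1) = 20.105036·(cosh(0.547102) − 1) = 3.084728
T_max/T_min = cosh(S/(2a)) = 1.153431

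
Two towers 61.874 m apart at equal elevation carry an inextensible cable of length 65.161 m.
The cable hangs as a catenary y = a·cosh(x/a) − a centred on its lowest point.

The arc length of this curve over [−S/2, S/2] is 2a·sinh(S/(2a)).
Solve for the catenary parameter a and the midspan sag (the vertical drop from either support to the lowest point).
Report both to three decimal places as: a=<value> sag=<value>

a=55.228 sag=8.894

seed: a₀ = √(S³/(24(L−S))) = √(61.874³/(24·3.287)) = 54.797004
iter 1: u=0.564575  f(a)=+5.278e-02  f'(a)=-1.238e-01  a ← 54.797004 − (+5.278e-02/-1.238e-01) = 55.223247
iter 2: u=0.560217  f(a)=+6.222e-04  f'(a)=-1.209e-01  a ← 55.223247 − (+6.222e-04/-1.209e-01) = 55.228392
iter 3: u=0.560165  f(a)=+8.875e-08  f'(a)=-1.209e-01  a ← 55.228392 − (+8.875e-08/-1.209e-01) = 55.228393
iter 4: u=0.560165  f(a)=+1.421e-14  f'(a)=-1.209e-01  a ← 55.228393 − (+1.421e-14/-1.209e-01) = 55.228393
converged: |Δa| < 1e-12 after 4 iterations
sag = a·(cosh(S/(2a)) − 1) = 55.228393·(cosh(0.560165) − 1) = 8.893868
T_max/T_min = cosh(S/(2a)) = 1.161038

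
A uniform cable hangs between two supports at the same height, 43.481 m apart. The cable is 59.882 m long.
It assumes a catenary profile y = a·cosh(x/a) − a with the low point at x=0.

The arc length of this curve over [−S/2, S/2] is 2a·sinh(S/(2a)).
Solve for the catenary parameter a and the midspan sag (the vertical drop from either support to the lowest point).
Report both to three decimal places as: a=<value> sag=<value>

seed: a₀ = √(S³/(24(L−S))) = √(43.481³/(24·16.401)) = 14.451353
iter 1: u=1.504392  f(a)=+1.959e+00  f'(a)=-2.827e+00  a ← 14.451353 − (+1.959e+00/-2.827e+00) = 15.144407
iter 2: u=1.435546  f(a)=+1.498e-01  f'(a)=-2.410e+00  a ← 15.144407 − (+1.498e-01/-2.410e+00) = 15.206551
iter 3: u=1.429680  f(a)=+1.035e-03  f'(a)=-2.377e+00  a ← 15.206551 − (+1.035e-03/-2.377e+00) = 15.206987
iter 4: u=1.429639  f(a)=+5.020e-08  f'(a)=-2.376e+00  a ← 15.206987 − (+5.020e-08/-2.376e+00) = 15.206987
iter 5: u=1.429639  f(a)=+0.000e+00  f'(a)=-2.376e+00  a ← 15.206987 − (+0.000e+00/-2.376e+00) = 15.206987
converged: |Δa| < 1e-12 after 5 iterations
sag = a·(cosh(S/(2a)) − 1) = 15.206987·(cosh(1.429639) − 1) = 18.374495
T_max/T_min = cosh(S/(2a)) = 2.208293

a=15.207 sag=18.374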